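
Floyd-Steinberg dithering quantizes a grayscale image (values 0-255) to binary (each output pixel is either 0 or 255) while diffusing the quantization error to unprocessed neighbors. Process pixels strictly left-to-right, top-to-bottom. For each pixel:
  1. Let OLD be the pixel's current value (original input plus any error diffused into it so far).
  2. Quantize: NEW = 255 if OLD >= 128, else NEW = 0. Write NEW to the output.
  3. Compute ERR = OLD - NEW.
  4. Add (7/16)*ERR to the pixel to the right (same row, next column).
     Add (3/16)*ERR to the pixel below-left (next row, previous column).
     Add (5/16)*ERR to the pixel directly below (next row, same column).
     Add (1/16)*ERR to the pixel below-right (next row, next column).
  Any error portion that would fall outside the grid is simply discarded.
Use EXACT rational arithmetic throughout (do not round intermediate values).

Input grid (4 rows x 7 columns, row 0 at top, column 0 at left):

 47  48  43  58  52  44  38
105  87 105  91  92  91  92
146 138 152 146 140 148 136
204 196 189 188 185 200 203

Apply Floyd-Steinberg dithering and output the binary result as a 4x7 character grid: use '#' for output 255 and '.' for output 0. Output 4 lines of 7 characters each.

(0,0): OLD=47 → NEW=0, ERR=47
(0,1): OLD=1097/16 → NEW=0, ERR=1097/16
(0,2): OLD=18687/256 → NEW=0, ERR=18687/256
(0,3): OLD=368377/4096 → NEW=0, ERR=368377/4096
(0,4): OLD=5986511/65536 → NEW=0, ERR=5986511/65536
(0,5): OLD=88042921/1048576 → NEW=0, ERR=88042921/1048576
(0,6): OLD=1253834655/16777216 → NEW=0, ERR=1253834655/16777216
(1,0): OLD=33931/256 → NEW=255, ERR=-31349/256
(1,1): OLD=146381/2048 → NEW=0, ERR=146381/2048
(1,2): OLD=11811537/65536 → NEW=255, ERR=-4900143/65536
(1,3): OLD=28333245/262144 → NEW=0, ERR=28333245/262144
(1,4): OLD=3174188887/16777216 → NEW=255, ERR=-1104001193/16777216
(1,5): OLD=14518551303/134217728 → NEW=0, ERR=14518551303/134217728
(1,6): OLD=360621234825/2147483648 → NEW=255, ERR=-186987095415/2147483648
(2,0): OLD=3969311/32768 → NEW=0, ERR=3969311/32768
(2,1): OLD=200969029/1048576 → NEW=255, ERR=-66417851/1048576
(2,2): OLD=2108146447/16777216 → NEW=0, ERR=2108146447/16777216
(2,3): OLD=29224399959/134217728 → NEW=255, ERR=-5001120681/134217728
(2,4): OLD=139771046791/1073741824 → NEW=255, ERR=-134033118329/1073741824
(2,5): OLD=3667988287149/34359738368 → NEW=0, ERR=3667988287149/34359738368
(2,6): OLD=89200490199179/549755813888 → NEW=255, ERR=-50987242342261/549755813888
(3,0): OLD=3858388271/16777216 → NEW=255, ERR=-419801809/16777216
(3,1): OLD=26359017603/134217728 → NEW=255, ERR=-7866503037/134217728
(3,2): OLD=205814949561/1073741824 → NEW=255, ERR=-67989215559/1073741824
(3,3): OLD=571667022015/4294967296 → NEW=255, ERR=-523549638465/4294967296
(3,4): OLD=60664424849711/549755813888 → NEW=0, ERR=60664424849711/549755813888
(3,5): OLD=1127860978875133/4398046511104 → NEW=255, ERR=6359118543613/4398046511104
(3,6): OLD=12759381704935715/70368744177664 → NEW=255, ERR=-5184648060368605/70368744177664
Row 0: .......
Row 1: #.#.#.#
Row 2: .#.##.#
Row 3: ####.##

Answer: .......
#.#.#.#
.#.##.#
####.##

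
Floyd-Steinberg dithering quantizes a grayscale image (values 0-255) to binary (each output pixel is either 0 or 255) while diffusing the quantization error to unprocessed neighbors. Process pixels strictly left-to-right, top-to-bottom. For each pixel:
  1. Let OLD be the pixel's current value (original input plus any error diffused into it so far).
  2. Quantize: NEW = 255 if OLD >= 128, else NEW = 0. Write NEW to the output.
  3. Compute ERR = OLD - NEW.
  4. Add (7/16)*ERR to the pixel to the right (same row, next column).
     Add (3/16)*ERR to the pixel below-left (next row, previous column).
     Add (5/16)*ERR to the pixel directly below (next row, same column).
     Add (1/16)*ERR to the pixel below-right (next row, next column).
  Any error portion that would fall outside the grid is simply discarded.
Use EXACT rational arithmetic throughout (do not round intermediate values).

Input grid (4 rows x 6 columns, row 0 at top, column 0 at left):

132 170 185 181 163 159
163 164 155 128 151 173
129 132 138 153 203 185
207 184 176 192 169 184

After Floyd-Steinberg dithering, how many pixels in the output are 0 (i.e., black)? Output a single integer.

Answer: 8

Derivation:
(0,0): OLD=132 → NEW=255, ERR=-123
(0,1): OLD=1859/16 → NEW=0, ERR=1859/16
(0,2): OLD=60373/256 → NEW=255, ERR=-4907/256
(0,3): OLD=707027/4096 → NEW=255, ERR=-337453/4096
(0,4): OLD=8320197/65536 → NEW=0, ERR=8320197/65536
(0,5): OLD=224964963/1048576 → NEW=255, ERR=-42421917/1048576
(1,0): OLD=37465/256 → NEW=255, ERR=-27815/256
(1,1): OLD=289775/2048 → NEW=255, ERR=-232465/2048
(1,2): OLD=5974555/65536 → NEW=0, ERR=5974555/65536
(1,3): OLD=43186943/262144 → NEW=255, ERR=-23659777/262144
(1,4): OLD=2322847901/16777216 → NEW=255, ERR=-1955342179/16777216
(1,5): OLD=31488155707/268435456 → NEW=0, ERR=31488155707/268435456
(2,0): OLD=2417077/32768 → NEW=0, ERR=2417077/32768
(2,1): OLD=145859735/1048576 → NEW=255, ERR=-121527145/1048576
(2,2): OLD=1539590789/16777216 → NEW=0, ERR=1539590789/16777216
(2,3): OLD=19970045597/134217728 → NEW=255, ERR=-14255475043/134217728
(2,4): OLD=586111191639/4294967296 → NEW=255, ERR=-509105468841/4294967296
(2,5): OLD=11167849773009/68719476736 → NEW=255, ERR=-6355616794671/68719476736
(3,0): OLD=3495034597/16777216 → NEW=255, ERR=-783155483/16777216
(3,1): OLD=20022089857/134217728 → NEW=255, ERR=-14203430783/134217728
(3,2): OLD=140897419219/1073741824 → NEW=255, ERR=-132906745901/1073741824
(3,3): OLD=6058693476665/68719476736 → NEW=0, ERR=6058693476665/68719476736
(3,4): OLD=80567114158745/549755813888 → NEW=255, ERR=-59620618382695/549755813888
(3,5): OLD=881746615608919/8796093022208 → NEW=0, ERR=881746615608919/8796093022208
Output grid:
  Row 0: #.##.#  (2 black, running=2)
  Row 1: ##.##.  (2 black, running=4)
  Row 2: .#.###  (2 black, running=6)
  Row 3: ###.#.  (2 black, running=8)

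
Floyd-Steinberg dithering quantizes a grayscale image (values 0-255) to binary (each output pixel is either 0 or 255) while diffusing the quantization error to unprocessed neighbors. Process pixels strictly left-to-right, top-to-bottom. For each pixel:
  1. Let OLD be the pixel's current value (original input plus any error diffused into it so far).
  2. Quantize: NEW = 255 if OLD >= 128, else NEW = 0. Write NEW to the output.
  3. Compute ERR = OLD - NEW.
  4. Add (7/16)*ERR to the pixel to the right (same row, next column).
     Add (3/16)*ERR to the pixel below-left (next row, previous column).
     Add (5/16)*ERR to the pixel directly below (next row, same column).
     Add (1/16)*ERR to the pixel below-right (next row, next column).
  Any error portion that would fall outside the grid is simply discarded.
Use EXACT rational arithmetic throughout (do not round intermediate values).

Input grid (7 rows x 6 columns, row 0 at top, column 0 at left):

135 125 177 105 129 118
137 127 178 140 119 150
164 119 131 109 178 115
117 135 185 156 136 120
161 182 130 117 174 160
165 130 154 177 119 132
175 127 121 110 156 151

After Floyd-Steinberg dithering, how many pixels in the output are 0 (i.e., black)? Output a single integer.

(0,0): OLD=135 → NEW=255, ERR=-120
(0,1): OLD=145/2 → NEW=0, ERR=145/2
(0,2): OLD=6679/32 → NEW=255, ERR=-1481/32
(0,3): OLD=43393/512 → NEW=0, ERR=43393/512
(0,4): OLD=1360519/8192 → NEW=255, ERR=-728441/8192
(0,5): OLD=10367409/131072 → NEW=0, ERR=10367409/131072
(1,0): OLD=3619/32 → NEW=0, ERR=3619/32
(1,1): OLD=46837/256 → NEW=255, ERR=-18443/256
(1,2): OLD=1248793/8192 → NEW=255, ERR=-840167/8192
(1,3): OLD=3343973/32768 → NEW=0, ERR=3343973/32768
(1,4): OLD=327127887/2097152 → NEW=255, ERR=-207645873/2097152
(1,5): OLD=4222555513/33554432 → NEW=0, ERR=4222555513/33554432
(2,0): OLD=761175/4096 → NEW=255, ERR=-283305/4096
(2,1): OLD=7086381/131072 → NEW=0, ERR=7086381/131072
(2,2): OLD=287803079/2097152 → NEW=255, ERR=-246970681/2097152
(2,3): OLD=1080344655/16777216 → NEW=0, ERR=1080344655/16777216
(2,4): OLD=110168072557/536870912 → NEW=255, ERR=-26734010003/536870912
(2,5): OLD=1085351505611/8589934592 → NEW=0, ERR=1085351505611/8589934592
(3,0): OLD=221297127/2097152 → NEW=0, ERR=221297127/2097152
(3,1): OLD=2879937243/16777216 → NEW=255, ERR=-1398252837/16777216
(3,2): OLD=17071026497/134217728 → NEW=0, ERR=17071026497/134217728
(3,3): OLD=1847447158723/8589934592 → NEW=255, ERR=-342986162237/8589934592
(3,4): OLD=8980632358243/68719476736 → NEW=255, ERR=-8542834209437/68719476736
(3,5): OLD=112133662811117/1099511627776 → NEW=0, ERR=112133662811117/1099511627776
(4,0): OLD=47875234985/268435456 → NEW=255, ERR=-20575806295/268435456
(4,1): OLD=656545368085/4294967296 → NEW=255, ERR=-438671292395/4294967296
(4,2): OLD=15443530397615/137438953472 → NEW=0, ERR=15443530397615/137438953472
(4,3): OLD=304175266580235/2199023255552 → NEW=255, ERR=-256575663585525/2199023255552
(4,4): OLD=3544195144182203/35184372088832 → NEW=0, ERR=3544195144182203/35184372088832
(4,5): OLD=128448813491232317/562949953421312 → NEW=255, ERR=-15103424631202243/562949953421312
(5,0): OLD=8376635280655/68719476736 → NEW=0, ERR=8376635280655/68719476736
(5,1): OLD=368754288737535/2199023255552 → NEW=255, ERR=-191996641428225/2199023255552
(5,2): OLD=2157786275514469/17592186044416 → NEW=0, ERR=2157786275514469/17592186044416
(5,3): OLD=123911225740268839/562949953421312 → NEW=255, ERR=-19641012382165721/562949953421312
(5,4): OLD=138363949050261639/1125899906842624 → NEW=0, ERR=138363949050261639/1125899906842624
(5,5): OLD=3308828244905261427/18014398509481984 → NEW=255, ERR=-1284843375012644493/18014398509481984
(6,0): OLD=6921536836165725/35184372088832 → NEW=255, ERR=-2050478046486435/35184372088832
(6,1): OLD=59017121361625753/562949953421312 → NEW=0, ERR=59017121361625753/562949953421312
(6,2): OLD=435040646521308145/2251799813685248 → NEW=255, ERR=-139168305968430095/2251799813685248
(6,3): OLD=3702549620231133261/36028797018963968 → NEW=0, ERR=3702549620231133261/36028797018963968
(6,4): OLD=129017871506459386093/576460752303423488 → NEW=255, ERR=-17979620330913603347/576460752303423488
(6,5): OLD=1132139237160386763867/9223372036854775808 → NEW=0, ERR=1132139237160386763867/9223372036854775808
Output grid:
  Row 0: #.#.#.  (3 black, running=3)
  Row 1: .##.#.  (3 black, running=6)
  Row 2: #.#.#.  (3 black, running=9)
  Row 3: .#.##.  (3 black, running=12)
  Row 4: ##.#.#  (2 black, running=14)
  Row 5: .#.#.#  (3 black, running=17)
  Row 6: #.#.#.  (3 black, running=20)

Answer: 20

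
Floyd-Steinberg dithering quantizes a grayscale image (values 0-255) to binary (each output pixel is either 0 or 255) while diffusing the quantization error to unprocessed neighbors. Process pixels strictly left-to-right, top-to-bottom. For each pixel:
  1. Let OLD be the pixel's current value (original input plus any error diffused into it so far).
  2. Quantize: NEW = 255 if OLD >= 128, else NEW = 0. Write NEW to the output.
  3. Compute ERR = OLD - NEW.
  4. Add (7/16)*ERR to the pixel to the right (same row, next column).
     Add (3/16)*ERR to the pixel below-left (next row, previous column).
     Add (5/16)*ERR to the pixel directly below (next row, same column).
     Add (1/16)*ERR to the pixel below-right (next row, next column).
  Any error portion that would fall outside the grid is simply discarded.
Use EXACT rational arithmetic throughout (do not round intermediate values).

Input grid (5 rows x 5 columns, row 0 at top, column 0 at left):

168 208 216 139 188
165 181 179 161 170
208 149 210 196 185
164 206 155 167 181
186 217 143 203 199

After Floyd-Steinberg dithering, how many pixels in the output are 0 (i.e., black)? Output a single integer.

Answer: 7

Derivation:
(0,0): OLD=168 → NEW=255, ERR=-87
(0,1): OLD=2719/16 → NEW=255, ERR=-1361/16
(0,2): OLD=45769/256 → NEW=255, ERR=-19511/256
(0,3): OLD=432767/4096 → NEW=0, ERR=432767/4096
(0,4): OLD=15350137/65536 → NEW=255, ERR=-1361543/65536
(1,0): OLD=31197/256 → NEW=0, ERR=31197/256
(1,1): OLD=385035/2048 → NEW=255, ERR=-137205/2048
(1,2): OLD=9199079/65536 → NEW=255, ERR=-7512601/65536
(1,3): OLD=35443611/262144 → NEW=255, ERR=-31403109/262144
(1,4): OLD=493676145/4194304 → NEW=0, ERR=493676145/4194304
(2,0): OLD=7652009/32768 → NEW=255, ERR=-703831/32768
(2,1): OLD=109880019/1048576 → NEW=0, ERR=109880019/1048576
(2,2): OLD=3244281145/16777216 → NEW=255, ERR=-1033908935/16777216
(2,3): OLD=39327879835/268435456 → NEW=255, ERR=-29123161445/268435456
(2,4): OLD=716526402429/4294967296 → NEW=255, ERR=-378690258051/4294967296
(3,0): OLD=2968490521/16777216 → NEW=255, ERR=-1309699559/16777216
(3,1): OLD=25729060133/134217728 → NEW=255, ERR=-8496460507/134217728
(3,2): OLD=404816569511/4294967296 → NEW=0, ERR=404816569511/4294967296
(3,3): OLD=1322408028047/8589934592 → NEW=255, ERR=-868025292913/8589934592
(3,4): OLD=14081429781291/137438953472 → NEW=0, ERR=14081429781291/137438953472
(4,0): OLD=321554594647/2147483648 → NEW=255, ERR=-226053735593/2147483648
(4,1): OLD=11267107093719/68719476736 → NEW=255, ERR=-6256359473961/68719476736
(4,2): OLD=120638177205625/1099511627776 → NEW=0, ERR=120638177205625/1099511627776
(4,3): OLD=4301732176537303/17592186044416 → NEW=255, ERR=-184275264788777/17592186044416
(4,4): OLD=61957992772039521/281474976710656 → NEW=255, ERR=-9818126289177759/281474976710656
Output grid:
  Row 0: ###.#  (1 black, running=1)
  Row 1: .###.  (2 black, running=3)
  Row 2: #.###  (1 black, running=4)
  Row 3: ##.#.  (2 black, running=6)
  Row 4: ##.##  (1 black, running=7)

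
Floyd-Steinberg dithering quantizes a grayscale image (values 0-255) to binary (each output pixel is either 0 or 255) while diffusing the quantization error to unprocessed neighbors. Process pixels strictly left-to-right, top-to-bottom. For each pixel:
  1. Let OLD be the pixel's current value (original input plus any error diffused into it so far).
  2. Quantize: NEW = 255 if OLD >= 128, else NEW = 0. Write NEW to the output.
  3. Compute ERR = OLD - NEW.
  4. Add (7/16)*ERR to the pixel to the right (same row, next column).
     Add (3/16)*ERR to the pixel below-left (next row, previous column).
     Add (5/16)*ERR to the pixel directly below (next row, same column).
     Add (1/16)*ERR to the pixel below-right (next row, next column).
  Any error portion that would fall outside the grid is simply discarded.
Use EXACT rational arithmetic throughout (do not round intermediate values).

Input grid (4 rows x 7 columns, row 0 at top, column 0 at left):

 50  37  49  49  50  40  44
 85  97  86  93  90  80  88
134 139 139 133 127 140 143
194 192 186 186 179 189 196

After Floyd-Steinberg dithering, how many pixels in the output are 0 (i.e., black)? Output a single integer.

(0,0): OLD=50 → NEW=0, ERR=50
(0,1): OLD=471/8 → NEW=0, ERR=471/8
(0,2): OLD=9569/128 → NEW=0, ERR=9569/128
(0,3): OLD=167335/2048 → NEW=0, ERR=167335/2048
(0,4): OLD=2809745/32768 → NEW=0, ERR=2809745/32768
(0,5): OLD=40639735/524288 → NEW=0, ERR=40639735/524288
(0,6): OLD=653576897/8388608 → NEW=0, ERR=653576897/8388608
(1,0): OLD=14293/128 → NEW=0, ERR=14293/128
(1,1): OLD=185747/1024 → NEW=255, ERR=-75373/1024
(1,2): OLD=3150927/32768 → NEW=0, ERR=3150927/32768
(1,3): OLD=23770243/131072 → NEW=255, ERR=-9653117/131072
(1,4): OLD=874224009/8388608 → NEW=0, ERR=874224009/8388608
(1,5): OLD=11394095257/67108864 → NEW=255, ERR=-5718665063/67108864
(1,6): OLD=85803587031/1073741824 → NEW=0, ERR=85803587031/1073741824
(2,0): OLD=2541057/16384 → NEW=255, ERR=-1636863/16384
(2,1): OLD=51012059/524288 → NEW=0, ERR=51012059/524288
(2,2): OLD=1620746705/8388608 → NEW=255, ERR=-518348335/8388608
(2,3): OLD=7281415689/67108864 → NEW=0, ERR=7281415689/67108864
(2,4): OLD=100102845369/536870912 → NEW=255, ERR=-36799237191/536870912
(2,5): OLD=1801810594291/17179869184 → NEW=0, ERR=1801810594291/17179869184
(2,6): OLD=57320523559381/274877906944 → NEW=255, ERR=-12773342711339/274877906944
(3,0): OLD=1518528049/8388608 → NEW=255, ERR=-620566991/8388608
(3,1): OLD=11556840349/67108864 → NEW=255, ERR=-5555919971/67108864
(3,2): OLD=84232198343/536870912 → NEW=255, ERR=-52669884217/536870912
(3,3): OLD=344180816785/2147483648 → NEW=255, ERR=-203427513455/2147483648
(3,4): OLD=39192800838193/274877906944 → NEW=255, ERR=-30901065432527/274877906944
(3,5): OLD=350953471269219/2199023255552 → NEW=255, ERR=-209797458896541/2199023255552
(3,6): OLD=5147252764750973/35184372088832 → NEW=255, ERR=-3824762117901187/35184372088832
Output grid:
  Row 0: .......  (7 black, running=7)
  Row 1: .#.#.#.  (4 black, running=11)
  Row 2: #.#.#.#  (3 black, running=14)
  Row 3: #######  (0 black, running=14)

Answer: 14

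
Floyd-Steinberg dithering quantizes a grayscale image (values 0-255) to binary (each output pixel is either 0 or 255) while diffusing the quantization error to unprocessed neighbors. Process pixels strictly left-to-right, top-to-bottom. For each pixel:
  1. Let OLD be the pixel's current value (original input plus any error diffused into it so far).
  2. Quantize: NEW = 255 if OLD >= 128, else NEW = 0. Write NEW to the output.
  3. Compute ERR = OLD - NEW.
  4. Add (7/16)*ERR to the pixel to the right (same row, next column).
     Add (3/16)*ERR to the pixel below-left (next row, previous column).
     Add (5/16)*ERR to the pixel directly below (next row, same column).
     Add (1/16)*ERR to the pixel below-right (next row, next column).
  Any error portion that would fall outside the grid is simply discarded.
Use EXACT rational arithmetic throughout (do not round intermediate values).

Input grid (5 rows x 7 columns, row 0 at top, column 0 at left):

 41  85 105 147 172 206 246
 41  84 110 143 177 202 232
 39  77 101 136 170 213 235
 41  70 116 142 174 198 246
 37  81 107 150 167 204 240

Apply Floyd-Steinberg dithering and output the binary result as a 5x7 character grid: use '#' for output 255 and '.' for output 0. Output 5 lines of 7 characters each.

(0,0): OLD=41 → NEW=0, ERR=41
(0,1): OLD=1647/16 → NEW=0, ERR=1647/16
(0,2): OLD=38409/256 → NEW=255, ERR=-26871/256
(0,3): OLD=414015/4096 → NEW=0, ERR=414015/4096
(0,4): OLD=14170297/65536 → NEW=255, ERR=-2541383/65536
(0,5): OLD=198216975/1048576 → NEW=255, ERR=-69169905/1048576
(0,6): OLD=3643005801/16777216 → NEW=255, ERR=-635184279/16777216
(1,0): OLD=18717/256 → NEW=0, ERR=18717/256
(1,1): OLD=268363/2048 → NEW=255, ERR=-253877/2048
(1,2): OLD=3168679/65536 → NEW=0, ERR=3168679/65536
(1,3): OLD=47686299/262144 → NEW=255, ERR=-19160421/262144
(1,4): OLD=2128242929/16777216 → NEW=0, ERR=2128242929/16777216
(1,5): OLD=30515961665/134217728 → NEW=255, ERR=-3709558975/134217728
(1,6): OLD=437988174511/2147483648 → NEW=255, ERR=-109620155729/2147483648
(2,0): OLD=1265001/32768 → NEW=0, ERR=1265001/32768
(2,1): OLD=72127635/1048576 → NEW=0, ERR=72127635/1048576
(2,2): OLD=2092976505/16777216 → NEW=0, ERR=2092976505/16777216
(2,3): OLD=26111316721/134217728 → NEW=255, ERR=-8114203919/134217728
(2,4): OLD=186231848705/1073741824 → NEW=255, ERR=-87572316415/1073741824
(2,5): OLD=5739401752299/34359738368 → NEW=255, ERR=-3022331531541/34359738368
(2,6): OLD=98317035986973/549755813888 → NEW=255, ERR=-41870696554467/549755813888
(3,0): OLD=1106648921/16777216 → NEW=0, ERR=1106648921/16777216
(3,1): OLD=19616922597/134217728 → NEW=255, ERR=-14608598043/134217728
(3,2): OLD=107728351295/1073741824 → NEW=0, ERR=107728351295/1073741824
(3,3): OLD=685076318377/4294967296 → NEW=255, ERR=-410140342103/4294967296
(3,4): OLD=47533851034457/549755813888 → NEW=0, ERR=47533851034457/549755813888
(3,5): OLD=831063868723611/4398046511104 → NEW=255, ERR=-290437991607909/4398046511104
(3,6): OLD=13215958828234053/70368744177664 → NEW=255, ERR=-4728070937070267/70368744177664
(4,0): OLD=79897057687/2147483648 → NEW=0, ERR=79897057687/2147483648
(4,1): OLD=2961751537835/34359738368 → NEW=0, ERR=2961751537835/34359738368
(4,2): OLD=83209499748581/549755813888 → NEW=255, ERR=-56978232792859/549755813888
(4,3): OLD=427917486900839/4398046511104 → NEW=0, ERR=427917486900839/4398046511104
(4,4): OLD=7678529521108421/35184372088832 → NEW=255, ERR=-1293485361543739/35184372088832
(4,5): OLD=180239866726849925/1125899906842624 → NEW=255, ERR=-106864609518019195/1125899906842624
(4,6): OLD=3122805574832295731/18014398509481984 → NEW=255, ERR=-1470866045085610189/18014398509481984
Row 0: ..#.###
Row 1: .#.#.##
Row 2: ...####
Row 3: .#.#.##
Row 4: ..#.###

Answer: ..#.###
.#.#.##
...####
.#.#.##
..#.###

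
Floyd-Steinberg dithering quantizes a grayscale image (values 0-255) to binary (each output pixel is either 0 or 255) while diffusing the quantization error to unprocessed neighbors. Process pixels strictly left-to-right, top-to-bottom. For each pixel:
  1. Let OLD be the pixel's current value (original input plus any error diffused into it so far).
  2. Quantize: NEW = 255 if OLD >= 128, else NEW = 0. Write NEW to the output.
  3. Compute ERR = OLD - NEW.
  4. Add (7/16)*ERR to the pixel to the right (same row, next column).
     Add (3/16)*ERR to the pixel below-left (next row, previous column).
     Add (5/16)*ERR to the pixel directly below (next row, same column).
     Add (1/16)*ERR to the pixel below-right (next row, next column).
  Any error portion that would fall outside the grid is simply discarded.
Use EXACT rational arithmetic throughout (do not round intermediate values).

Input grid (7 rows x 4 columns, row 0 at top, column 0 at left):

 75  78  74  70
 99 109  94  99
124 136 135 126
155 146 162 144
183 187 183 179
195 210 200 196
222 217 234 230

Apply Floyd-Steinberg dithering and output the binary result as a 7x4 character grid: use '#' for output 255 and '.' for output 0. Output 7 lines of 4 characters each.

(0,0): OLD=75 → NEW=0, ERR=75
(0,1): OLD=1773/16 → NEW=0, ERR=1773/16
(0,2): OLD=31355/256 → NEW=0, ERR=31355/256
(0,3): OLD=506205/4096 → NEW=0, ERR=506205/4096
(1,0): OLD=36663/256 → NEW=255, ERR=-28617/256
(1,1): OLD=250625/2048 → NEW=0, ERR=250625/2048
(1,2): OLD=14150037/65536 → NEW=255, ERR=-2561643/65536
(1,3): OLD=134400803/1048576 → NEW=255, ERR=-132986077/1048576
(2,0): OLD=3670427/32768 → NEW=0, ERR=3670427/32768
(2,1): OLD=219081433/1048576 → NEW=255, ERR=-48305447/1048576
(2,2): OLD=181402045/2097152 → NEW=0, ERR=181402045/2097152
(2,3): OLD=4085839401/33554432 → NEW=0, ERR=4085839401/33554432
(3,0): OLD=3042820459/16777216 → NEW=255, ERR=-1235369621/16777216
(3,1): OLD=32912461173/268435456 → NEW=0, ERR=32912461173/268435456
(3,2): OLD=1127963190155/4294967296 → NEW=255, ERR=32746529675/4294967296
(3,3): OLD=13111278962509/68719476736 → NEW=255, ERR=-4412187605171/68719476736
(4,0): OLD=785886829007/4294967296 → NEW=255, ERR=-309329831473/4294967296
(4,1): OLD=6550107594605/34359738368 → NEW=255, ERR=-2211625689235/34359738368
(4,2): OLD=168056617852493/1099511627776 → NEW=255, ERR=-112318847230387/1099511627776
(4,3): OLD=2018177474520875/17592186044416 → NEW=0, ERR=2018177474520875/17592186044416
(5,0): OLD=88194313381535/549755813888 → NEW=255, ERR=-51993419159905/549755813888
(5,1): OLD=2196446112262841/17592186044416 → NEW=0, ERR=2196446112262841/17592186044416
(5,2): OLD=2112712200631701/8796093022208 → NEW=255, ERR=-130291520031339/8796093022208
(5,3): OLD=61638799971768013/281474976710656 → NEW=255, ERR=-10137319089449267/281474976710656
(6,0): OLD=60757836100969355/281474976710656 → NEW=255, ERR=-11018282960247925/281474976710656
(6,1): OLD=1036740210865809533/4503599627370496 → NEW=255, ERR=-111677694113666947/4503599627370496
(6,2): OLD=15821885743244963035/72057594037927936 → NEW=255, ERR=-2552800736426660645/72057594037927936
(6,3): OLD=233259224337996389117/1152921504606846976 → NEW=255, ERR=-60735759336749589763/1152921504606846976
Row 0: ....
Row 1: #.##
Row 2: .#..
Row 3: #.##
Row 4: ###.
Row 5: #.##
Row 6: ####

Answer: ....
#.##
.#..
#.##
###.
#.##
####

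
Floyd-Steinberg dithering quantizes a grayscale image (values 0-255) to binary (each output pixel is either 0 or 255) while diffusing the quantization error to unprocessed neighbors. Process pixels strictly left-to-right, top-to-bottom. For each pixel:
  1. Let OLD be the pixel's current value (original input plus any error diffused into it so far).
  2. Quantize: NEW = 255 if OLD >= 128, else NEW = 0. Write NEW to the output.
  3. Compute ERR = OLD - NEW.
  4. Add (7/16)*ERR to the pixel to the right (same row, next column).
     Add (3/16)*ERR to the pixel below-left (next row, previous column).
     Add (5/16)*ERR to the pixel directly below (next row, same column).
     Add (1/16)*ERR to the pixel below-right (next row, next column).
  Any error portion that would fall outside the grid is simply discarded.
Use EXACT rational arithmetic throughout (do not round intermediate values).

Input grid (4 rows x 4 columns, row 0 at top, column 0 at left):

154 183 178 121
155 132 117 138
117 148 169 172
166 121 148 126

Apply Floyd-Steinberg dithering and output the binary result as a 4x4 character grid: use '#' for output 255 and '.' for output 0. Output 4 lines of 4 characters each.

Answer: ##.#
.#.#
#.##
#.#.

Derivation:
(0,0): OLD=154 → NEW=255, ERR=-101
(0,1): OLD=2221/16 → NEW=255, ERR=-1859/16
(0,2): OLD=32555/256 → NEW=0, ERR=32555/256
(0,3): OLD=723501/4096 → NEW=255, ERR=-320979/4096
(1,0): OLD=26023/256 → NEW=0, ERR=26023/256
(1,1): OLD=322961/2048 → NEW=255, ERR=-199279/2048
(1,2): OLD=6043365/65536 → NEW=0, ERR=6043365/65536
(1,3): OLD=169662803/1048576 → NEW=255, ERR=-97724077/1048576
(2,0): OLD=4276939/32768 → NEW=255, ERR=-4078901/32768
(2,1): OLD=90991977/1048576 → NEW=0, ERR=90991977/1048576
(2,2): OLD=445069933/2097152 → NEW=255, ERR=-89703827/2097152
(2,3): OLD=4359582425/33554432 → NEW=255, ERR=-4196797735/33554432
(3,0): OLD=2405369627/16777216 → NEW=255, ERR=-1872820453/16777216
(3,1): OLD=22409016005/268435456 → NEW=0, ERR=22409016005/268435456
(3,2): OLD=657678623035/4294967296 → NEW=255, ERR=-437538037445/4294967296
(3,3): OLD=2726223818525/68719476736 → NEW=0, ERR=2726223818525/68719476736
Row 0: ##.#
Row 1: .#.#
Row 2: #.##
Row 3: #.#.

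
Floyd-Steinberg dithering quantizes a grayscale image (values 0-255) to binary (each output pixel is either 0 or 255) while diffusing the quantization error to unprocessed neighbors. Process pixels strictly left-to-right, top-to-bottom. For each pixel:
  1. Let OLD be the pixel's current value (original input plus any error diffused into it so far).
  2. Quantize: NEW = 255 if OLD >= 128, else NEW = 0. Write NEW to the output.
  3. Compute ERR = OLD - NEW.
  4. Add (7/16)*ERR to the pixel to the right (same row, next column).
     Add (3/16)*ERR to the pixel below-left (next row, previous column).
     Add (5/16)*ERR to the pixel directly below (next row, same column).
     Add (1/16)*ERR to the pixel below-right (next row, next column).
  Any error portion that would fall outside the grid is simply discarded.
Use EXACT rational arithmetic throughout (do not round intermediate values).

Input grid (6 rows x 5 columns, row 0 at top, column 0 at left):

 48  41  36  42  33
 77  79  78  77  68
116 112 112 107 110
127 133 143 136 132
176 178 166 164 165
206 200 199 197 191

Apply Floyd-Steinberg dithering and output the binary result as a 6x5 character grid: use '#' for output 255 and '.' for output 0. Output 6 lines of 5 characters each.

(0,0): OLD=48 → NEW=0, ERR=48
(0,1): OLD=62 → NEW=0, ERR=62
(0,2): OLD=505/8 → NEW=0, ERR=505/8
(0,3): OLD=8911/128 → NEW=0, ERR=8911/128
(0,4): OLD=129961/2048 → NEW=0, ERR=129961/2048
(1,0): OLD=829/8 → NEW=0, ERR=829/8
(1,1): OLD=10147/64 → NEW=255, ERR=-6173/64
(1,2): OLD=148391/2048 → NEW=0, ERR=148391/2048
(1,3): OLD=1198479/8192 → NEW=255, ERR=-890481/8192
(1,4): OLD=5849053/131072 → NEW=0, ERR=5849053/131072
(2,0): OLD=133425/1024 → NEW=255, ERR=-127695/1024
(2,1): OLD=1552003/32768 → NEW=0, ERR=1552003/32768
(2,2): OLD=67609209/524288 → NEW=255, ERR=-66084231/524288
(2,3): OLD=258214251/8388608 → NEW=0, ERR=258214251/8388608
(2,4): OLD=17531294253/134217728 → NEW=255, ERR=-16694226387/134217728
(3,0): OLD=50809385/524288 → NEW=0, ERR=50809385/524288
(3,1): OLD=665939133/4194304 → NEW=255, ERR=-403608387/4194304
(3,2): OLD=9427834727/134217728 → NEW=0, ERR=9427834727/134217728
(3,3): OLD=38963689625/268435456 → NEW=255, ERR=-29487351655/268435456
(3,4): OLD=201844813649/4294967296 → NEW=0, ERR=201844813649/4294967296
(4,0): OLD=12632710303/67108864 → NEW=255, ERR=-4480050017/67108864
(4,1): OLD=296244753927/2147483648 → NEW=255, ERR=-251363576313/2147483648
(4,2): OLD=3784054379193/34359738368 → NEW=0, ERR=3784054379193/34359738368
(4,3): OLD=105034230290471/549755813888 → NEW=255, ERR=-35153502250969/549755813888
(4,4): OLD=1274071417453457/8796093022208 → NEW=255, ERR=-968932303209583/8796093022208
(5,0): OLD=5607207372149/34359738368 → NEW=255, ERR=-3154525911691/34359738368
(5,1): OLD=38409386409799/274877906944 → NEW=255, ERR=-31684479860921/274877906944
(5,2): OLD=1439754561412903/8796093022208 → NEW=255, ERR=-803249159250137/8796093022208
(5,3): OLD=4338045480653949/35184372088832 → NEW=0, ERR=4338045480653949/35184372088832
(5,4): OLD=116261289259794559/562949953421312 → NEW=255, ERR=-27290948862640001/562949953421312
Row 0: .....
Row 1: .#.#.
Row 2: #.#.#
Row 3: .#.#.
Row 4: ##.##
Row 5: ###.#

Answer: .....
.#.#.
#.#.#
.#.#.
##.##
###.#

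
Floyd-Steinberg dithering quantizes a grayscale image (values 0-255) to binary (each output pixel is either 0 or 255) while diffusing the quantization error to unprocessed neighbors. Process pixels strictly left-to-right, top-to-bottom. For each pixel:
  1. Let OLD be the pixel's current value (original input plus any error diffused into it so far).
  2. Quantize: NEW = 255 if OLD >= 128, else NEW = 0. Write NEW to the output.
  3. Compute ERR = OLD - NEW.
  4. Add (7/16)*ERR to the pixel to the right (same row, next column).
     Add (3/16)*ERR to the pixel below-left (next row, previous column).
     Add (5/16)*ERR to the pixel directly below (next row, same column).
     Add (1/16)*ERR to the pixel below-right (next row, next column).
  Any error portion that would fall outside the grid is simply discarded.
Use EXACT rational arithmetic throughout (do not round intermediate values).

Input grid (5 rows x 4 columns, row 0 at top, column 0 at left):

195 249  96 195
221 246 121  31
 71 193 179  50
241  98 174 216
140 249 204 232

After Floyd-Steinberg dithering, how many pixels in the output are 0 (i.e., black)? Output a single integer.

(0,0): OLD=195 → NEW=255, ERR=-60
(0,1): OLD=891/4 → NEW=255, ERR=-129/4
(0,2): OLD=5241/64 → NEW=0, ERR=5241/64
(0,3): OLD=236367/1024 → NEW=255, ERR=-24753/1024
(1,0): OLD=12557/64 → NEW=255, ERR=-3763/64
(1,1): OLD=113563/512 → NEW=255, ERR=-16997/512
(1,2): OLD=2056503/16384 → NEW=0, ERR=2056503/16384
(1,3): OLD=21883441/262144 → NEW=0, ERR=21883441/262144
(2,0): OLD=380121/8192 → NEW=0, ERR=380121/8192
(2,1): OLD=58402147/262144 → NEW=255, ERR=-8444573/262144
(2,2): OLD=114142063/524288 → NEW=255, ERR=-19551377/524288
(2,3): OLD=567213267/8388608 → NEW=0, ERR=567213267/8388608
(3,0): OLD=1046312905/4194304 → NEW=255, ERR=-23234615/4194304
(3,1): OLD=5463849431/67108864 → NEW=0, ERR=5463849431/67108864
(3,2): OLD=224016449833/1073741824 → NEW=255, ERR=-49787715287/1073741824
(3,3): OLD=3685313007519/17179869184 → NEW=255, ERR=-695553634401/17179869184
(4,0): OLD=164856634453/1073741824 → NEW=255, ERR=-108947530667/1073741824
(4,1): OLD=1898475729663/8589934592 → NEW=255, ERR=-291957591297/8589934592
(4,2): OLD=47316754066591/274877906944 → NEW=255, ERR=-22777112204129/274877906944
(4,3): OLD=792517059281673/4398046511104 → NEW=255, ERR=-328984801049847/4398046511104
Output grid:
  Row 0: ##.#  (1 black, running=1)
  Row 1: ##..  (2 black, running=3)
  Row 2: .##.  (2 black, running=5)
  Row 3: #.##  (1 black, running=6)
  Row 4: ####  (0 black, running=6)

Answer: 6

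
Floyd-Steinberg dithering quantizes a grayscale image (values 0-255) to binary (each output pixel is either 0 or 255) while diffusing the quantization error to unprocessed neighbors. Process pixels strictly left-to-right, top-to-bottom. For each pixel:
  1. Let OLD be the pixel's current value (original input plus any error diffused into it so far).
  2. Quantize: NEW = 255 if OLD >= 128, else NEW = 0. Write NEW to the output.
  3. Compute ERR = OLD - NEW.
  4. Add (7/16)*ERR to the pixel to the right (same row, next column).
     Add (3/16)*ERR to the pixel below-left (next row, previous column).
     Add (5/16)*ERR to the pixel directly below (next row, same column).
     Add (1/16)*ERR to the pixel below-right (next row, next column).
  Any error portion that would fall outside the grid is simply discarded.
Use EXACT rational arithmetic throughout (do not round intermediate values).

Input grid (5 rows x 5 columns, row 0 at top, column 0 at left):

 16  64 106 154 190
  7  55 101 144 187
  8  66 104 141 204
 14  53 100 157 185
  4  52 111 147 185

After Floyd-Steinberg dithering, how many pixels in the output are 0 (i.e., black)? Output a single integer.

(0,0): OLD=16 → NEW=0, ERR=16
(0,1): OLD=71 → NEW=0, ERR=71
(0,2): OLD=2193/16 → NEW=255, ERR=-1887/16
(0,3): OLD=26215/256 → NEW=0, ERR=26215/256
(0,4): OLD=961745/4096 → NEW=255, ERR=-82735/4096
(1,0): OLD=405/16 → NEW=0, ERR=405/16
(1,1): OLD=8595/128 → NEW=0, ERR=8595/128
(1,2): OLD=479887/4096 → NEW=0, ERR=479887/4096
(1,3): OLD=3540579/16384 → NEW=255, ERR=-637341/16384
(1,4): OLD=44582601/262144 → NEW=255, ERR=-22264119/262144
(2,0): OLD=58369/2048 → NEW=0, ERR=58369/2048
(2,1): OLD=8061083/65536 → NEW=0, ERR=8061083/65536
(2,2): OLD=200622993/1048576 → NEW=255, ERR=-66763887/1048576
(2,3): OLD=1549972771/16777216 → NEW=0, ERR=1549972771/16777216
(2,4): OLD=57833487157/268435456 → NEW=255, ERR=-10617554123/268435456
(3,0): OLD=48202353/1048576 → NEW=0, ERR=48202353/1048576
(3,1): OLD=850544413/8388608 → NEW=0, ERR=850544413/8388608
(3,2): OLD=40123611983/268435456 → NEW=255, ERR=-28327429297/268435456
(3,3): OLD=68883933079/536870912 → NEW=255, ERR=-68018149481/536870912
(3,4): OLD=1056434440595/8589934592 → NEW=0, ERR=1056434440595/8589934592
(4,0): OLD=5016598271/134217728 → NEW=0, ERR=5016598271/134217728
(4,1): OLD=357015295743/4294967296 → NEW=0, ERR=357015295743/4294967296
(4,2): OLD=6663817796049/68719476736 → NEW=0, ERR=6663817796049/68719476736
(4,3): OLD=182845922861823/1099511627776 → NEW=255, ERR=-97529542221057/1099511627776
(4,4): OLD=3108664494513273/17592186044416 → NEW=255, ERR=-1377342946812807/17592186044416
Output grid:
  Row 0: ..#.#  (3 black, running=3)
  Row 1: ...##  (3 black, running=6)
  Row 2: ..#.#  (3 black, running=9)
  Row 3: ..##.  (3 black, running=12)
  Row 4: ...##  (3 black, running=15)

Answer: 15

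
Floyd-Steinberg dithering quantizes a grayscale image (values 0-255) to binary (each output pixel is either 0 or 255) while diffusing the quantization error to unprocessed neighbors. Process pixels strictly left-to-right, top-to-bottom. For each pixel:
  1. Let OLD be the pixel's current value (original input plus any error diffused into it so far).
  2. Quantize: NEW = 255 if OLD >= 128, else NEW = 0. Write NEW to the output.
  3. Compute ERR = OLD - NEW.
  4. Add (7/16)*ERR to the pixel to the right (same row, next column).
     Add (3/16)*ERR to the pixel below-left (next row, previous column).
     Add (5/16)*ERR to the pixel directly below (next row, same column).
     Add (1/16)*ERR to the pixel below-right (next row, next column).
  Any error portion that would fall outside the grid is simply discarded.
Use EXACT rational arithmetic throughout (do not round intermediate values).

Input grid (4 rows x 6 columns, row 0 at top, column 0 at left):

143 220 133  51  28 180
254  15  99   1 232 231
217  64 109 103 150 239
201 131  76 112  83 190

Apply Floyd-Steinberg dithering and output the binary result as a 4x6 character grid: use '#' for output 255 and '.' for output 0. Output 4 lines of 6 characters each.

(0,0): OLD=143 → NEW=255, ERR=-112
(0,1): OLD=171 → NEW=255, ERR=-84
(0,2): OLD=385/4 → NEW=0, ERR=385/4
(0,3): OLD=5959/64 → NEW=0, ERR=5959/64
(0,4): OLD=70385/1024 → NEW=0, ERR=70385/1024
(0,5): OLD=3441815/16384 → NEW=255, ERR=-736105/16384
(1,0): OLD=813/4 → NEW=255, ERR=-207/4
(1,1): OLD=-731/32 → NEW=0, ERR=-731/32
(1,2): OLD=134443/1024 → NEW=255, ERR=-126677/1024
(1,3): OLD=-5245/1024 → NEW=0, ERR=-5245/1024
(1,4): OLD=65177957/262144 → NEW=255, ERR=-1668763/262144
(1,5): OLD=916333043/4194304 → NEW=255, ERR=-153214477/4194304
(2,0): OLD=100631/512 → NEW=255, ERR=-29929/512
(2,1): OLD=79587/16384 → NEW=0, ERR=79587/16384
(2,2): OLD=18370613/262144 → NEW=0, ERR=18370613/262144
(2,3): OLD=258229201/2097152 → NEW=0, ERR=258229201/2097152
(2,4): OLD=13066910423/67108864 → NEW=255, ERR=-4045849897/67108864
(2,5): OLD=215618985169/1073741824 → NEW=255, ERR=-58185179951/1073741824
(3,0): OLD=48141065/262144 → NEW=255, ERR=-18705655/262144
(3,1): OLD=232334695/2097152 → NEW=0, ERR=232334695/2097152
(3,2): OLD=1424044739/8388608 → NEW=255, ERR=-715050301/8388608
(3,3): OLD=114098266829/1073741824 → NEW=0, ERR=114098266829/1073741824
(3,4): OLD=929303414687/8589934592 → NEW=0, ERR=929303414687/8589934592
(3,5): OLD=29773249077633/137438953472 → NEW=255, ERR=-5273684057727/137438953472
Row 0: ##...#
Row 1: #.#.##
Row 2: #...##
Row 3: #.#..#

Answer: ##...#
#.#.##
#...##
#.#..#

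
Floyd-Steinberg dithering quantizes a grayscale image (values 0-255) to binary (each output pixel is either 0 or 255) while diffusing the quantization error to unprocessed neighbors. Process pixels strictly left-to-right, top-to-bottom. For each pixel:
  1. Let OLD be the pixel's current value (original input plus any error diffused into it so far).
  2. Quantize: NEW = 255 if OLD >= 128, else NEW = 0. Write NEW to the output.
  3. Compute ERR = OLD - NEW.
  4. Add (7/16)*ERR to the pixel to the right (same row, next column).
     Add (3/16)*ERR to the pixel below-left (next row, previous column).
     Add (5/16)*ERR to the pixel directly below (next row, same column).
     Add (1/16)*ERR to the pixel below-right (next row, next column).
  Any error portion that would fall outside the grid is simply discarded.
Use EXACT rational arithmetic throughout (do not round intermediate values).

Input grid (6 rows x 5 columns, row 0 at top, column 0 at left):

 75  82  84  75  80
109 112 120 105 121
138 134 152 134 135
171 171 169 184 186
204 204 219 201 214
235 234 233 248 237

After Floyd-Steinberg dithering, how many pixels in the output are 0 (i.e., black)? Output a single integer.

(0,0): OLD=75 → NEW=0, ERR=75
(0,1): OLD=1837/16 → NEW=0, ERR=1837/16
(0,2): OLD=34363/256 → NEW=255, ERR=-30917/256
(0,3): OLD=90781/4096 → NEW=0, ERR=90781/4096
(0,4): OLD=5878347/65536 → NEW=0, ERR=5878347/65536
(1,0): OLD=39415/256 → NEW=255, ERR=-25865/256
(1,1): OLD=175553/2048 → NEW=0, ERR=175553/2048
(1,2): OLD=8591317/65536 → NEW=255, ERR=-8120363/65536
(1,3): OLD=17560177/262144 → NEW=0, ERR=17560177/262144
(1,4): OLD=753808947/4194304 → NEW=255, ERR=-315738573/4194304
(2,0): OLD=4014043/32768 → NEW=0, ERR=4014043/32768
(2,1): OLD=193811737/1048576 → NEW=255, ERR=-73575143/1048576
(2,2): OLD=1686087051/16777216 → NEW=0, ERR=1686087051/16777216
(2,3): OLD=47524541297/268435456 → NEW=255, ERR=-20926499983/268435456
(2,4): OLD=350280362967/4294967296 → NEW=0, ERR=350280362967/4294967296
(3,0): OLD=3290425387/16777216 → NEW=255, ERR=-987764693/16777216
(3,1): OLD=20107774927/134217728 → NEW=255, ERR=-14117745713/134217728
(3,2): OLD=581473260565/4294967296 → NEW=255, ERR=-513743399915/4294967296
(3,3): OLD=1107067411917/8589934592 → NEW=255, ERR=-1083365909043/8589934592
(3,4): OLD=20813239612705/137438953472 → NEW=255, ERR=-14233693522655/137438953472
(4,0): OLD=356222839333/2147483648 → NEW=255, ERR=-191385490907/2147483648
(4,1): OLD=7286439106213/68719476736 → NEW=0, ERR=7286439106213/68719476736
(4,2): OLD=217469580611147/1099511627776 → NEW=255, ERR=-62905884471733/1099511627776
(4,3): OLD=1929207066916005/17592186044416 → NEW=0, ERR=1929207066916005/17592186044416
(4,4): OLD=62411797248273155/281474976710656 → NEW=255, ERR=-9364321812944125/281474976710656
(5,0): OLD=249622871300879/1099511627776 → NEW=255, ERR=-30752593782001/1099511627776
(5,1): OLD=2098755740828397/8796093022208 → NEW=255, ERR=-144247979834643/8796093022208
(5,2): OLD=66184676710097749/281474976710656 → NEW=255, ERR=-5591442351119531/281474976710656
(5,3): OLD=296973076154932667/1125899906842624 → NEW=255, ERR=9868599910063547/1125899906842624
(5,4): OLD=4274675462141416857/18014398509481984 → NEW=255, ERR=-318996157776489063/18014398509481984
Output grid:
  Row 0: ..#..  (4 black, running=4)
  Row 1: #.#.#  (2 black, running=6)
  Row 2: .#.#.  (3 black, running=9)
  Row 3: #####  (0 black, running=9)
  Row 4: #.#.#  (2 black, running=11)
  Row 5: #####  (0 black, running=11)

Answer: 11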